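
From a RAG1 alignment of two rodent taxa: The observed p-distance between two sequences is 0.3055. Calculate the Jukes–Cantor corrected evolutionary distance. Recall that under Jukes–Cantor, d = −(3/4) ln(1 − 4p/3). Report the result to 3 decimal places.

d = −(3/4) ln(1 − 4p/3) = −0.75 ln(1 − 0.407333) = −0.75 ln(0.592667)
  = −0.75 × (-0.523123) = 0.392342 substitutions/site.

0.392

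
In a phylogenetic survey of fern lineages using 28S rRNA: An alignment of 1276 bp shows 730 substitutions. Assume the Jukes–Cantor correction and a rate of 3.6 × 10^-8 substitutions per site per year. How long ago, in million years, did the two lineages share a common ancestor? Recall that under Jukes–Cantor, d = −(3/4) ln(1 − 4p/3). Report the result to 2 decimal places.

p = 730/1276 ≈ 0.5721.
d = −(3/4) ln(1 − 4p/3) = −0.75 ln(1 − 0.7628) = −0.75 ln(0.2372)
  = −0.75 × (-1.438852) = 1.079139 substitutions/site.
Under a molecular clock d = 2μt, so t = d/(2μ) = 1.079139 / (2 × 3.6 × 10^-8) = 14.99 million years.

14.99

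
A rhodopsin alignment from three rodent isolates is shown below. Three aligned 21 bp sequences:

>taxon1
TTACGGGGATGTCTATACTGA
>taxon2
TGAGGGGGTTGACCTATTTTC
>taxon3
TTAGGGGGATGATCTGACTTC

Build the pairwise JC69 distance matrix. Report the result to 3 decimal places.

taxon1–taxon2: 11/21 sites differ → p ≈ 0.52381, d = −0.75 ln(1 − 0.698413) = 0.899023 ≈ 0.899.
taxon1–taxon3: 8/21 sites differ → p ≈ 0.380952, d = −0.75 ln(1 − 0.507936) = 0.531860 ≈ 0.532.
taxon2–taxon3: 6/21 sites differ → p ≈ 0.285714, d = −0.75 ln(1 − 0.380952) = 0.359679 ≈ 0.360.

d(taxon1,taxon2) = 0.899, d(taxon1,taxon3) = 0.532, d(taxon2,taxon3) = 0.360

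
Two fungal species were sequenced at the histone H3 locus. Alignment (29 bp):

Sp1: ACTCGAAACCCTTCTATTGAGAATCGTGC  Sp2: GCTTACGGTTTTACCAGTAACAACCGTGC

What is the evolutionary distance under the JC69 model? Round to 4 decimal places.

The sequences differ at 15 of 29 sites, so p = 15/29 ≈ 0.517241.
d = −(3/4) ln(1 − 4p/3) = −0.75 ln(1 − 0.689655) = −0.75 ln(0.310345)
  = −0.75 × (-1.170071) = 0.877553 substitutions/site.

0.8776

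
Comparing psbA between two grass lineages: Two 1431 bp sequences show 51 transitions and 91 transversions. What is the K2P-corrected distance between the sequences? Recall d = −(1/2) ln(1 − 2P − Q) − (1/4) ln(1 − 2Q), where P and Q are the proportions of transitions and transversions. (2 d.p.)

P = 51/1431 ≈ 0.035639 and Q = 91/1431 ≈ 0.063592.
Under the Kimura two-parameter model, d = −½ ln(1 − 2P − Q) − ¼ ln(1 − 2Q).
1 − 2P − Q = 0.86513, giving −½ ln(0.86513) = 0.072438.
1 − 2Q = 0.872816, giving −¼ ln(0.872816) = 0.034008.
d = 0.072438 + 0.034008 = 0.106446.

0.11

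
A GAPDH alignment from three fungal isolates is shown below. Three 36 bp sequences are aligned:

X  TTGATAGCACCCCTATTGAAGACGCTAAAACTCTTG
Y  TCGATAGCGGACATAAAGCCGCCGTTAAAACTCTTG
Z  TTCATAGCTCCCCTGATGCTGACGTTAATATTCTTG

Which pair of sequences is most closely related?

X–Y: 11/36 differ, p = 0.306, d = 0.392.
X–Z: 9/36 differ, p = 0.250, d = 0.304.
Y–Z: 12/36 differ, p = 0.333, d = 0.441.
The smallest distance is between X and Z.

X and Z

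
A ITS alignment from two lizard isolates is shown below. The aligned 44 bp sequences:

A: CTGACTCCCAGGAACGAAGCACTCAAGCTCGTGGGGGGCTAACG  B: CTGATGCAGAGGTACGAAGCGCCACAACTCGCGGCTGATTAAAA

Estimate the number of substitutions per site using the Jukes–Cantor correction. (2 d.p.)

The sequences differ at 17 of 44 sites, so p = 17/44 ≈ 0.386364.
d = −(3/4) ln(1 − 4p/3) = −0.75 ln(1 − 0.515152) = −0.75 ln(0.484848)
  = −0.75 × (-0.723920) = 0.542940 substitutions/site.

0.54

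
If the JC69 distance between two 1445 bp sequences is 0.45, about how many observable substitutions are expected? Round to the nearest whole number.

Invert JC69: p = (3/4)(1 − e^(−4d/3)) = 0.75 × (1 − e^(-0.6)) = 0.75 × (1 − 0.548812) = 0.338391.
Expected differing sites = pL ≈ 0.338391 × 1445 = 488.974995 ≈ 489.

489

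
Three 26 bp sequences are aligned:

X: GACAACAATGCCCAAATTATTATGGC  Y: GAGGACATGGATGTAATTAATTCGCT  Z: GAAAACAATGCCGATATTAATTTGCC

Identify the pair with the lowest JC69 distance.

X–Y: 13/26 differ, p = 0.500, d = 0.824.
X–Z: 6/26 differ, p = 0.231, d = 0.276.
Y–Z: 10/26 differ, p = 0.385, d = 0.539.
The smallest distance is between X and Z.

X and Z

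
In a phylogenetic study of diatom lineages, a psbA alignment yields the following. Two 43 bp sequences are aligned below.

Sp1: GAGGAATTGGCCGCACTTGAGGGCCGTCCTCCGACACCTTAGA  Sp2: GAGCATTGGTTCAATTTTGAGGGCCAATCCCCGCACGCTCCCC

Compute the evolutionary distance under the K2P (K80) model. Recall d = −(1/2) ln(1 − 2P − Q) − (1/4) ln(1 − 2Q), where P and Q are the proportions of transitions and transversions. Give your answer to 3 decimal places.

Of 43 sites, 7 differences are transitions and 14 are transversions, so P = 7/43 ≈ 0.162791 and Q = 14/43 ≈ 0.325581.
Under the Kimura two-parameter model, d = −½ ln(1 − 2P − Q) − ¼ ln(1 − 2Q).
1 − 2P − Q = 0.348837, giving −½ ln(0.348837) = 0.526575.
1 − 2Q = 0.348838, giving −¼ ln(0.348838) = 0.263287.
d = 0.526575 + 0.263287 = 0.789862.

0.790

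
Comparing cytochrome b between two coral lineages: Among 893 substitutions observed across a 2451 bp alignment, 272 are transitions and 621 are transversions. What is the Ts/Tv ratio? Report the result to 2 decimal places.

R = 272/621 = 0.438003… ≈ 0.44 (to 2 d.p.).

0.44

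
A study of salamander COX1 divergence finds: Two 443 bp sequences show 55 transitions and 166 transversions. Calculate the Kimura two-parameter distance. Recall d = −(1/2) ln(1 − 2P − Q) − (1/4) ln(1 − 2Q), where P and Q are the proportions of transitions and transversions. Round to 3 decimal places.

0.834

P = 55/443 ≈ 0.124153 and Q = 166/443 ≈ 0.374718.
Under the Kimura two-parameter model, d = −½ ln(1 − 2P − Q) − ¼ ln(1 − 2Q).
1 − 2P − Q = 0.376976, giving −½ ln(0.376976) = 0.487787.
1 − 2Q = 0.250564, giving −¼ ln(0.250564) = 0.346010.
d = 0.487787 + 0.346010 = 0.833797.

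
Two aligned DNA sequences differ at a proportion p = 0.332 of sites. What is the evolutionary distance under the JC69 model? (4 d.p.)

0.4384

d = −(3/4) ln(1 − 4p/3) = −0.75 ln(1 − 0.442667) = −0.75 ln(0.557333)
  = −0.75 × (-0.584592) = 0.438444 substitutions/site.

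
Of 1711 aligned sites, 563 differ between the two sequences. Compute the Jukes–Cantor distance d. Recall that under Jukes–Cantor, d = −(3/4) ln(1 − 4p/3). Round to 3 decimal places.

p = 563/1711 ≈ 0.329047.
d = −(3/4) ln(1 − 4p/3) = −0.75 ln(1 − 0.438729) = −0.75 ln(0.561271)
  = −0.75 × (-0.577551) = 0.433163 substitutions/site.

0.433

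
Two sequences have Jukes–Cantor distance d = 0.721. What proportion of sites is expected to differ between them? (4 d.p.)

p = (3/4)(1 − e^(−4d/3)) = 0.75 × (1 − e^(-0.961333)) = 0.75 × (1 − 0.382383) = 0.463213.

0.4632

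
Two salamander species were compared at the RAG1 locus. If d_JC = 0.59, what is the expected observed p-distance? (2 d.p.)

p = (3/4)(1 − e^(−4d/3)) = 0.75 × (1 − e^(-0.786667)) = 0.75 × (1 − 0.455360) = 0.408480.

0.41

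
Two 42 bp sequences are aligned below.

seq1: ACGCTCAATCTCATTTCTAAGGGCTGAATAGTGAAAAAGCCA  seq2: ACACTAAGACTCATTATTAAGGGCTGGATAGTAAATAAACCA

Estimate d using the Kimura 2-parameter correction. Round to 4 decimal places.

Of 42 sites, 6 differences are transitions and 4 are transversions, so P = 6/42 ≈ 0.142857 and Q = 4/42 ≈ 0.095238.
Under the Kimura two-parameter model, d = −½ ln(1 − 2P − Q) − ¼ ln(1 − 2Q).
1 − 2P − Q = 0.619048, giving −½ ln(0.619048) = 0.239786.
1 − 2Q = 0.809524, giving −¼ ln(0.809524) = 0.052827.
d = 0.239786 + 0.052827 = 0.292613.

0.2926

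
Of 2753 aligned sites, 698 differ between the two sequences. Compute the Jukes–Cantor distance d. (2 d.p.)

p = 698/2753 ≈ 0.253542.
d = −(3/4) ln(1 − 4p/3) = −0.75 ln(1 − 0.338056) = −0.75 ln(0.661944)
  = −0.75 × (-0.412574) = 0.309431 substitutions/site.

0.31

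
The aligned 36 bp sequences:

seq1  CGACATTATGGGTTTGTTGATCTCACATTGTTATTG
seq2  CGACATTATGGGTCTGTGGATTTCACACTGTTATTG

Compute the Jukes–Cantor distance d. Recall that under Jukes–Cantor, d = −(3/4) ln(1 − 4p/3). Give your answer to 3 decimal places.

0.120

The sequences differ at 4 of 36 sites (14, 18, 22, 28), so p = 4/36 ≈ 0.111111.
d = −(3/4) ln(1 − 4p/3) = −0.75 ln(1 − 0.148148) = −0.75 ln(0.851852)
  = −0.75 × (-0.160342) = 0.120257 substitutions/site.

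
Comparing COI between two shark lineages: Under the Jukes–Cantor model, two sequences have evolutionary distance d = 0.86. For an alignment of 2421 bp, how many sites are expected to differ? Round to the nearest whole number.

Invert JC69: p = (3/4)(1 − e^(−4d/3)) = 0.75 × (1 − e^(-1.146667)) = 0.75 × (1 − 0.317694) = 0.511730.
Expected differing sites = pL ≈ 0.511730 × 2421 = 1238.89833 ≈ 1239.

1239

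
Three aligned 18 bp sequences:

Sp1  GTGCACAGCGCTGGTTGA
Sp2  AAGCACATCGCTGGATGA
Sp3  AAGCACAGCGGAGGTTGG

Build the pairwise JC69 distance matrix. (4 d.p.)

Sp1–Sp2: 4/18 sites differ → p ≈ 0.222222, d = −0.75 ln(1 − 0.296296) = 0.263548 ≈ 0.2635.
Sp1–Sp3: 5/18 sites differ → p ≈ 0.277778, d = −0.75 ln(1 − 0.370371) = 0.346968 ≈ 0.3470.
Sp2–Sp3: 5/18 sites differ → p ≈ 0.277778, d = −0.75 ln(1 − 0.370371) = 0.346968 ≈ 0.3470.

d(Sp1,Sp2) = 0.2635, d(Sp1,Sp3) = 0.3470, d(Sp2,Sp3) = 0.3470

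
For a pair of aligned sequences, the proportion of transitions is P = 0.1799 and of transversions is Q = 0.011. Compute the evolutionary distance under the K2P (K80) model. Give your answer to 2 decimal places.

0.24

Under the Kimura two-parameter model, d = −½ ln(1 − 2P − Q) − ¼ ln(1 − 2Q).
1 − 2P − Q = 0.6292, giving −½ ln(0.6292) = 0.231653.
1 − 2Q = 0.978, giving −¼ ln(0.978) = 0.005561.
d = 0.231653 + 0.005561 = 0.237214.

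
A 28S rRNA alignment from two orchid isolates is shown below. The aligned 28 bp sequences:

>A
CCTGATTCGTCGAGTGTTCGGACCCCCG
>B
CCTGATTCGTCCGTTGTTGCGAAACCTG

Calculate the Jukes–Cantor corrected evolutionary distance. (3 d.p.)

The sequences differ at 8 of 28 sites (12, 13, 14, 19, 20, 23, 24, 27), so p = 8/28 ≈ 0.285714.
d = −(3/4) ln(1 − 4p/3) = −0.75 ln(1 − 0.380952) = −0.75 ln(0.619048)
  = −0.75 × (-0.479572) = 0.359679 substitutions/site.

0.360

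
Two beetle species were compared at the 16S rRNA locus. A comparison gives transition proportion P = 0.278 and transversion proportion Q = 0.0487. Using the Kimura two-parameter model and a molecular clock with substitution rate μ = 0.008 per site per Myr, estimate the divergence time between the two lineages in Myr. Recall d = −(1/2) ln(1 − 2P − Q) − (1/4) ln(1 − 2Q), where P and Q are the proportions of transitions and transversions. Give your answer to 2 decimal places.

30.60

Under the Kimura two-parameter model, d = −½ ln(1 − 2P − Q) − ¼ ln(1 − 2Q).
1 − 2P − Q = 0.3953, giving −½ ln(0.3953) = 0.464055.
1 − 2Q = 0.9026, giving −¼ ln(0.9026) = 0.025619.
d = 0.464055 + 0.025619 = 0.489674.
Under a molecular clock d = 2μt, so t = d/(2μ) = 0.489674 / (2 × 0.008) = 30.60 Myr.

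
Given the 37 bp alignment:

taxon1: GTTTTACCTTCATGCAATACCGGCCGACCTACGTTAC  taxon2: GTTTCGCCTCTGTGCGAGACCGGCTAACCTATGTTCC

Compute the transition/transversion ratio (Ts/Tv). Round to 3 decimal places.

Transitions are A↔G and C↔T; transversions are all other mismatches.
Transitions: 9. Transversions: 2.
R = 9/2 = 4.500.

4.500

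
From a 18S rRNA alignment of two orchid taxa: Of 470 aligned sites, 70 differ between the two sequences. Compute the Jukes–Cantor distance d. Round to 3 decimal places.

p = 70/470 ≈ 0.148936.
d = −(3/4) ln(1 − 4p/3) = −0.75 ln(1 − 0.198581) = −0.75 ln(0.801419)
  = −0.75 × (-0.221371) = 0.166028 substitutions/site.

0.166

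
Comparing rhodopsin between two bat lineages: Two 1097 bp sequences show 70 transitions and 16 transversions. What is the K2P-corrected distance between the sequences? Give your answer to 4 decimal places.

P = 70/1097 ≈ 0.06381 and Q = 16/1097 ≈ 0.014585.
Under the Kimura two-parameter model, d = −½ ln(1 − 2P − Q) − ¼ ln(1 − 2Q).
1 − 2P − Q = 0.857795, giving −½ ln(0.857795) = 0.076695.
1 − 2Q = 0.97083, giving −¼ ln(0.97083) = 0.007401.
d = 0.076695 + 0.007401 = 0.084096.

0.0841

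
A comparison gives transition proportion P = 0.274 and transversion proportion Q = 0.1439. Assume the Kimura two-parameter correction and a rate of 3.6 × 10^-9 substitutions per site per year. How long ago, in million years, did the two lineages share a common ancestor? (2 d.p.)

Under the Kimura two-parameter model, d = −½ ln(1 − 2P − Q) − ¼ ln(1 − 2Q).
1 − 2P − Q = 0.3081, giving −½ ln(0.3081) = 0.588665.
1 − 2Q = 0.7122, giving −¼ ln(0.7122) = 0.084849.
d = 0.588665 + 0.084849 = 0.673514.
Under a molecular clock d = 2μt, so t = d/(2μ) = 0.673514 / (2 × 3.6 × 10^-9) = 93.54 million years.

93.54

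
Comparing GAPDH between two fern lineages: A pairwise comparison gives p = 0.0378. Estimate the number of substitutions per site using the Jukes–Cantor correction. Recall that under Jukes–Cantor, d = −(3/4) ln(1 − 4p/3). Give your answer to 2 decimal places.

0.04

d = −(3/4) ln(1 − 4p/3) = −0.75 ln(1 − 0.0504) = −0.75 ln(0.9496)
  = −0.75 × (-0.051714) = 0.038786 substitutions/site.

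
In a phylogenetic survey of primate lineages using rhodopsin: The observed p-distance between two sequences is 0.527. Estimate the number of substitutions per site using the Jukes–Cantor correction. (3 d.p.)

d = −(3/4) ln(1 − 4p/3) = −0.75 ln(1 − 0.702667) = −0.75 ln(0.297333)
  = −0.75 × (-1.212903) = 0.909677 substitutions/site.

0.910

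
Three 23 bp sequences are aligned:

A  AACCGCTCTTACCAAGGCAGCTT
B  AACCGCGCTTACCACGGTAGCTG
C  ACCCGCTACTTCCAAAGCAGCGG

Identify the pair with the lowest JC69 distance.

A–B: 4/23 differ, p = 0.174, d = 0.198.
A–C: 7/23 differ, p = 0.304, d = 0.390.
B–C: 9/23 differ, p = 0.391, d = 0.553.
The smallest distance is between A and B.

A and B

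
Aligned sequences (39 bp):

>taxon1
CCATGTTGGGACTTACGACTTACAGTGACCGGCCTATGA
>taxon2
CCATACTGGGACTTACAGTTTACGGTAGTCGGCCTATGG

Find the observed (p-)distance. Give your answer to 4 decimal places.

The sequences differ at 10 of 39 positions (sites 5, 6, 17, 18, 19, 24, 27, 28, 29, 39).
p = 10/39 = 0.256410… ≈ 0.2564 (to 4 d.p.).

0.2564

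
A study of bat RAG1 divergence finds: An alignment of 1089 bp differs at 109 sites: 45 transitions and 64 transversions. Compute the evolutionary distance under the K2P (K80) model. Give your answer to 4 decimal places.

P = 45/1089 ≈ 0.041322 and Q = 64/1089 ≈ 0.05877.
Under the Kimura two-parameter model, d = −½ ln(1 − 2P − Q) − ¼ ln(1 − 2Q).
1 − 2P − Q = 0.858586, giving −½ ln(0.858586) = 0.076234.
1 − 2Q = 0.88246, giving −¼ ln(0.88246) = 0.031260.
d = 0.076234 + 0.031260 = 0.107494.

0.1075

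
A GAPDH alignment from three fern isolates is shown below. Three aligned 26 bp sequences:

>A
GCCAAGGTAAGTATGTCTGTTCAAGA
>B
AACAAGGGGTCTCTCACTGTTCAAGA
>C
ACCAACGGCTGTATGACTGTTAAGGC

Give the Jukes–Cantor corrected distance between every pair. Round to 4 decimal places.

A–B: 9/26 sites differ → p ≈ 0.346154, d = −0.75 ln(1 − 0.461539) = 0.464280 ≈ 0.4643.
A–C: 9/26 sites differ → p ≈ 0.346154, d = −0.75 ln(1 − 0.461539) = 0.464280 ≈ 0.4643.
B–C: 9/26 sites differ → p ≈ 0.346154, d = −0.75 ln(1 − 0.461539) = 0.464280 ≈ 0.4643.

d(A,B) = 0.4643, d(A,C) = 0.4643, d(B,C) = 0.4643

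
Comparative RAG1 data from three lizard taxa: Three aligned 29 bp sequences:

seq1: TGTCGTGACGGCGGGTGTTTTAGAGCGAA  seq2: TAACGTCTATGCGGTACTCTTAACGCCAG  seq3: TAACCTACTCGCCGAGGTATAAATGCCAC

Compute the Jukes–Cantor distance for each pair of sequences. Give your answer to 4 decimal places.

seq1–seq2: 14/29 sites differ → p ≈ 0.482759, d = −0.75 ln(1 − 0.643679) = 0.773942 ≈ 0.7739.
seq1–seq3: 16/29 sites differ → p ≈ 0.551724, d = −0.75 ln(1 − 0.735632) = 0.997810 ≈ 0.9978.
seq2–seq3: 13/29 sites differ → p ≈ 0.448276, d = −0.75 ln(1 − 0.597701) = 0.682920 ≈ 0.6829.

d(seq1,seq2) = 0.7739, d(seq1,seq3) = 0.9978, d(seq2,seq3) = 0.6829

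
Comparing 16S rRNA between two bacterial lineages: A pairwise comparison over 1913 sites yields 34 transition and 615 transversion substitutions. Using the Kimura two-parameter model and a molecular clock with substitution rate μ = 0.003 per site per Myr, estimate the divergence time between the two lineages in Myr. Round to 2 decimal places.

79.72

P = 34/1913 ≈ 0.017773 and Q = 615/1913 ≈ 0.321485.
Under the Kimura two-parameter model, d = −½ ln(1 − 2P − Q) − ¼ ln(1 − 2Q).
1 − 2P − Q = 0.642969, giving −½ ln(0.642969) = 0.220829.
1 − 2Q = 0.35703, giving −¼ ln(0.35703) = 0.257484.
d = 0.220829 + 0.257484 = 0.478313.
Under a molecular clock d = 2μt, so t = d/(2μ) = 0.478313 / (2 × 0.003) = 79.72 Myr.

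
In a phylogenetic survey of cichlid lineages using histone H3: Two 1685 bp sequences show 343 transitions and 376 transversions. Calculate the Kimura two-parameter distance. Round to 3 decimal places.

P = 343/1685 ≈ 0.203561 and Q = 376/1685 ≈ 0.223145.
Under the Kimura two-parameter model, d = −½ ln(1 − 2P − Q) − ¼ ln(1 − 2Q).
1 − 2P − Q = 0.369733, giving −½ ln(0.369733) = 0.497487.
1 − 2Q = 0.55371, giving −¼ ln(0.55371) = 0.147779.
d = 0.497487 + 0.147779 = 0.645266.

0.645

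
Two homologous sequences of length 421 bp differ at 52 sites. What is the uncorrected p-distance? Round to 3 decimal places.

0.124

p = 52/421 = 0.123515… ≈ 0.124 (to 3 d.p.).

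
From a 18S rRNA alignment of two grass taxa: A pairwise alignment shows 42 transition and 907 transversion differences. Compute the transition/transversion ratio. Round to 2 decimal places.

R = 42/907 = 0.046306… ≈ 0.05 (to 2 d.p.).

0.05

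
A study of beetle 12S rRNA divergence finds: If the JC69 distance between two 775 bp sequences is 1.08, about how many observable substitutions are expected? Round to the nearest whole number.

444

Invert JC69: p = (3/4)(1 − e^(−4d/3)) = 0.75 × (1 − e^(-1.44)) = 0.75 × (1 − 0.236928) = 0.572304.
Expected differing sites = pL ≈ 0.572304 × 775 = 443.5356 ≈ 444.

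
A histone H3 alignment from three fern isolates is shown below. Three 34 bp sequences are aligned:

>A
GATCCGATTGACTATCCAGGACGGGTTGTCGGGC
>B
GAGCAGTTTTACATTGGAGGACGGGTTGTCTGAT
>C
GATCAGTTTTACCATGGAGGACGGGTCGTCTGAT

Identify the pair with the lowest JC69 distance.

A–B: 11/34 differ, p = 0.324, d = 0.423.
A–C: 10/34 differ, p = 0.294, d = 0.373.
B–C: 4/34 differ, p = 0.118, d = 0.128.
The smallest distance is between B and C.

B and C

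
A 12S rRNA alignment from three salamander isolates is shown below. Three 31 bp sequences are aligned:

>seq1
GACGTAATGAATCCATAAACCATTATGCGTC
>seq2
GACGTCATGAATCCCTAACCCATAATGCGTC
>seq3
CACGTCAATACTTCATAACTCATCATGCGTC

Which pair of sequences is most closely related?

seq1 and seq2

seq1–seq2: 4/31 differ, p = 0.129, d = 0.142.
seq1–seq3: 9/31 differ, p = 0.290, d = 0.367.
seq2–seq3: 8/31 differ, p = 0.258, d = 0.316.
The smallest distance is between seq1 and seq2.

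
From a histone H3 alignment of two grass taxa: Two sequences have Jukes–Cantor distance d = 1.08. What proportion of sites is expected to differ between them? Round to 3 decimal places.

p = (3/4)(1 − e^(−4d/3)) = 0.75 × (1 − e^(-1.44)) = 0.75 × (1 − 0.236928) = 0.572304.

0.572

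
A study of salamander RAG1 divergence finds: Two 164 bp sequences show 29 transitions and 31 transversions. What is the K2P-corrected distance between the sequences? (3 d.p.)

P = 29/164 ≈ 0.176829 and Q = 31/164 ≈ 0.189024.
Under the Kimura two-parameter model, d = −½ ln(1 − 2P − Q) − ¼ ln(1 − 2Q).
1 − 2P − Q = 0.457318, giving −½ ln(0.457318) = 0.391188.
1 − 2Q = 0.621952, giving −¼ ln(0.621952) = 0.118723.
d = 0.391188 + 0.118723 = 0.509911.

0.510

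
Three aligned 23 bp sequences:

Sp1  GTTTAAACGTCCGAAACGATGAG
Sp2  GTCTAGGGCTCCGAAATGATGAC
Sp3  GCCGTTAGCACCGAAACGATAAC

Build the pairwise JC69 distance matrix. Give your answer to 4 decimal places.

Sp1–Sp2: 7/23 sites differ → p ≈ 0.304348, d = −0.75 ln(1 − 0.405797) = 0.390401 ≈ 0.3904.
Sp1–Sp3: 10/23 sites differ → p ≈ 0.434783, d = −0.75 ln(1 − 0.579711) = 0.650110 ≈ 0.6501.
Sp2–Sp3: 8/23 sites differ → p ≈ 0.347826, d = −0.75 ln(1 − 0.463768) = 0.467391 ≈ 0.4674.

d(Sp1,Sp2) = 0.3904, d(Sp1,Sp3) = 0.6501, d(Sp2,Sp3) = 0.4674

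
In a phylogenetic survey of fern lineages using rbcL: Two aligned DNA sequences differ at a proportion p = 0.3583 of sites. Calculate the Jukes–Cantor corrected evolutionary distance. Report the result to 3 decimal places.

d = −(3/4) ln(1 − 4p/3) = −0.75 ln(1 − 0.477733) = −0.75 ln(0.522267)
  = −0.75 × (-0.649576) = 0.487182 substitutions/site.

0.487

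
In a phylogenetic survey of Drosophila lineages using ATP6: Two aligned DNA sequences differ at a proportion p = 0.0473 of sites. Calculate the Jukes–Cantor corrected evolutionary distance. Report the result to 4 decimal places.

0.0489

d = −(3/4) ln(1 − 4p/3) = −0.75 ln(1 − 0.063067) = −0.75 ln(0.936933)
  = −0.75 × (-0.065144) = 0.048858 substitutions/site.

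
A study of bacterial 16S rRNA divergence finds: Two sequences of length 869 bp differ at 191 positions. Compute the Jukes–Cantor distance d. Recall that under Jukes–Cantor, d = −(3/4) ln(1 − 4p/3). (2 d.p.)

p = 191/869 ≈ 0.219793.
d = −(3/4) ln(1 − 4p/3) = −0.75 ln(1 − 0.293057) = −0.75 ln(0.706943)
  = −0.75 × (-0.346805) = 0.260104 substitutions/site.

0.26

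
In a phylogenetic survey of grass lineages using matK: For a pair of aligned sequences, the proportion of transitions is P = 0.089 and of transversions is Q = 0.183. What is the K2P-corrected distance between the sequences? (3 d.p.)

0.338

Under the Kimura two-parameter model, d = −½ ln(1 − 2P − Q) − ¼ ln(1 − 2Q).
1 − 2P − Q = 0.639, giving −½ ln(0.639) = 0.223925.
1 − 2Q = 0.634, giving −¼ ln(0.634) = 0.113927.
d = 0.223925 + 0.113927 = 0.337852.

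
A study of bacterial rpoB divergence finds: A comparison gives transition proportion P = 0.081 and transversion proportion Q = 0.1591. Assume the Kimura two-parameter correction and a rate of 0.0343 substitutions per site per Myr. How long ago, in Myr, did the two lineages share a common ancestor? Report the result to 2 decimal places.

4.22

Under the Kimura two-parameter model, d = −½ ln(1 − 2P − Q) − ¼ ln(1 − 2Q).
1 − 2P − Q = 0.6789, giving −½ ln(0.6789) = 0.193641.
1 − 2Q = 0.6818, giving −¼ ln(0.6818) = 0.095755.
d = 0.193641 + 0.095755 = 0.289396.
Under a molecular clock d = 2μt, so t = d/(2μ) = 0.289396 / (2 × 0.0343) = 4.22 Myr.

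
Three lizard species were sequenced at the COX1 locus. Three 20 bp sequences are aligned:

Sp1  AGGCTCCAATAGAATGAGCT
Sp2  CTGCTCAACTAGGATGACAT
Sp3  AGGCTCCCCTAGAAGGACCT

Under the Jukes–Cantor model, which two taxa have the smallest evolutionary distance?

Sp1–Sp2: 7/20 differ, p = 0.350, d = 0.471.
Sp1–Sp3: 4/20 differ, p = 0.200, d = 0.233.
Sp2–Sp3: 7/20 differ, p = 0.350, d = 0.471.
The smallest distance is between Sp1 and Sp3.

Sp1 and Sp3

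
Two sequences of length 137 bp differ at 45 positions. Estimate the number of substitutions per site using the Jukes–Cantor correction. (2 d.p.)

0.43

p = 45/137 ≈ 0.328467.
d = −(3/4) ln(1 − 4p/3) = −0.75 ln(1 − 0.437956) = −0.75 ln(0.562044)
  = −0.75 × (-0.576175) = 0.432131 substitutions/site.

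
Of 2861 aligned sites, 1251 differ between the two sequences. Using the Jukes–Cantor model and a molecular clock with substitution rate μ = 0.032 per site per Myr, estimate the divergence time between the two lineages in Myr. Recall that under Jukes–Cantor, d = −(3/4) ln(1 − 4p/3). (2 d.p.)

10.25

p = 1251/2861 ≈ 0.43726.
d = −(3/4) ln(1 − 4p/3) = −0.75 ln(1 − 0.583013) = −0.75 ln(0.416987)
  = −0.75 × (-0.874700) = 0.656025 substitutions/site.
Under a molecular clock d = 2μt, so t = d/(2μ) = 0.656025 / (2 × 0.032) = 10.25 Myr.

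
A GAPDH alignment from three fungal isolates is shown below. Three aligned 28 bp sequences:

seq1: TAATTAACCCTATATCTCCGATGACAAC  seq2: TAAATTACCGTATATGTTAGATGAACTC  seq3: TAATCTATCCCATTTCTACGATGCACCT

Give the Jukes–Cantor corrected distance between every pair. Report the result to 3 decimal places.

d(seq1,seq2) = 0.420, d(seq1,seq3) = 0.556, d(seq2,seq3) = 0.635

seq1–seq2: 9/28 sites differ → p ≈ 0.321429, d = −0.75 ln(1 − 0.428572) = 0.419713 ≈ 0.420.
seq1–seq3: 11/28 sites differ → p ≈ 0.392857, d = −0.75 ln(1 − 0.523809) = 0.556452 ≈ 0.556.
seq2–seq3: 12/28 sites differ → p ≈ 0.428571, d = −0.75 ln(1 − 0.571428) = 0.635472 ≈ 0.635.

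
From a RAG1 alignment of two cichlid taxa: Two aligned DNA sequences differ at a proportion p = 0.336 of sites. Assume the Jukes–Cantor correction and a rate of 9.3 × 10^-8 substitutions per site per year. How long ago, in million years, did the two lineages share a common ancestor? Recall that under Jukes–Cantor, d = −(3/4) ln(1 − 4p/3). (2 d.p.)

d = −(3/4) ln(1 − 4p/3) = −0.75 ln(1 − 0.448) = −0.75 ln(0.552)
  = −0.75 × (-0.594207) = 0.445655 substitutions/site.
Under a molecular clock d = 2μt, so t = d/(2μ) = 0.445655 / (2 × 9.3 × 10^-8) = 2.40 million years.

2.40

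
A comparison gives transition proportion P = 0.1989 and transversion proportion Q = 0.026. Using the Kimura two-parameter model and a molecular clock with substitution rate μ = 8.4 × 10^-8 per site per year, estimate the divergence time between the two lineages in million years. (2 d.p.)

1.72

Under the Kimura two-parameter model, d = −½ ln(1 − 2P − Q) − ¼ ln(1 − 2Q).
1 − 2P − Q = 0.5762, giving −½ ln(0.5762) = 0.275650.
1 − 2Q = 0.948, giving −¼ ln(0.948) = 0.013350.
d = 0.275650 + 0.013350 = 0.289000.
Under a molecular clock d = 2μt, so t = d/(2μ) = 0.289000 / (2 × 8.4 × 10^-8) = 1.72 million years.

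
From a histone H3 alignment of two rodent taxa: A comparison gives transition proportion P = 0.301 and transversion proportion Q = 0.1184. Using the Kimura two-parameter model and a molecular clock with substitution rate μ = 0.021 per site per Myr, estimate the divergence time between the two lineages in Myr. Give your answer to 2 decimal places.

Under the Kimura two-parameter model, d = −½ ln(1 − 2P − Q) − ¼ ln(1 − 2Q).
1 − 2P − Q = 0.2796, giving −½ ln(0.2796) = 0.637198.
1 − 2Q = 0.7632, giving −¼ ln(0.7632) = 0.067559.
d = 0.637198 + 0.067559 = 0.704757.
Under a molecular clock d = 2μt, so t = d/(2μ) = 0.704757 / (2 × 0.021) = 16.78 Myr.

16.78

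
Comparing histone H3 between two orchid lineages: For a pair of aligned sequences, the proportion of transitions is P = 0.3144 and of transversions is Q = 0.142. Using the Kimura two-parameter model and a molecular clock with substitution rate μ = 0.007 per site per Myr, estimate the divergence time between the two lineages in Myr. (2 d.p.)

Under the Kimura two-parameter model, d = −½ ln(1 − 2P − Q) − ¼ ln(1 − 2Q).
1 − 2P − Q = 0.2292, giving −½ ln(0.2292) = 0.736580.
1 − 2Q = 0.716, giving −¼ ln(0.716) = 0.083519.
d = 0.736580 + 0.083519 = 0.820099.
Under a molecular clock d = 2μt, so t = d/(2μ) = 0.820099 / (2 × 0.007) = 58.58 Myr.

58.58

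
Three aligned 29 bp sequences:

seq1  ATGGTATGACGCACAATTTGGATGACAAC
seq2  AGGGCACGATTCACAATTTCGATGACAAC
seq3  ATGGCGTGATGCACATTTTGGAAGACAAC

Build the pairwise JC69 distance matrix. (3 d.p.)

seq1–seq2: 6/29 sites differ → p ≈ 0.206897, d = −0.75 ln(1 − 0.275863) = 0.242081 ≈ 0.242.
seq1–seq3: 5/29 sites differ → p ≈ 0.172414, d = −0.75 ln(1 − 0.229885) = 0.195912 ≈ 0.196.
seq2–seq3: 7/29 sites differ → p ≈ 0.241379, d = −0.75 ln(1 − 0.321839) = 0.291278 ≈ 0.291.

d(seq1,seq2) = 0.242, d(seq1,seq3) = 0.196, d(seq2,seq3) = 0.291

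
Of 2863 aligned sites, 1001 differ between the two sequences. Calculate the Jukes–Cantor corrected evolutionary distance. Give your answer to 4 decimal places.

0.4708

p = 1001/2863 ≈ 0.349633.
d = −(3/4) ln(1 − 4p/3) = −0.75 ln(1 − 0.466177) = −0.75 ln(0.533823)
  = −0.75 × (-0.627691) = 0.470768 substitutions/site.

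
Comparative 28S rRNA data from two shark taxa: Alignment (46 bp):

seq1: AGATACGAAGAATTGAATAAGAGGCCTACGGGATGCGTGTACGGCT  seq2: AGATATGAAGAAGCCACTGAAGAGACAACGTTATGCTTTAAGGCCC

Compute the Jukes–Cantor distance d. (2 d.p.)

0.60

The sequences differ at 19 of 46 sites, so p = 19/46 ≈ 0.413043.
d = −(3/4) ln(1 − 4p/3) = −0.75 ln(1 − 0.550724) = −0.75 ln(0.449276)
  = −0.75 × (-0.800118) = 0.600089 substitutions/site.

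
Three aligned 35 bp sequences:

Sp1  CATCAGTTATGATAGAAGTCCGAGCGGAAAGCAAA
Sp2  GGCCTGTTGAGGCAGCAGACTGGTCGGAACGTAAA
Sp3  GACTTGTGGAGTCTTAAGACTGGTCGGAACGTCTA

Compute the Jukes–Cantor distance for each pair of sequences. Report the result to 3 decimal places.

Sp1–Sp2: 15/35 sites differ → p ≈ 0.428571, d = −0.75 ln(1 − 0.571428) = 0.635472 ≈ 0.635.
Sp1–Sp3: 19/35 sites differ → p ≈ 0.542857, d = −0.75 ln(1 − 0.723809) = 0.964997 ≈ 0.965.
Sp2–Sp3: 9/35 sites differ → p ≈ 0.257143, d = −0.75 ln(1 − 0.342857) = 0.314890 ≈ 0.315.

d(Sp1,Sp2) = 0.635, d(Sp1,Sp3) = 0.965, d(Sp2,Sp3) = 0.315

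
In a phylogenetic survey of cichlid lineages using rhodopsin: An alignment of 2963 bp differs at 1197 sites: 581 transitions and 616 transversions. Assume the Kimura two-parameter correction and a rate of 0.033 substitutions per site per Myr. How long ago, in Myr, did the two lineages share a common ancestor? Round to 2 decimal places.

8.98

P = 581/2963 ≈ 0.196085 and Q = 616/2963 ≈ 0.207897.
Under the Kimura two-parameter model, d = −½ ln(1 − 2P − Q) − ¼ ln(1 − 2Q).
1 − 2P − Q = 0.399933, giving −½ ln(0.399933) = 0.458229.
1 − 2Q = 0.584206, giving −¼ ln(0.584206) = 0.134375.
d = 0.458229 + 0.134375 = 0.592604.
Under a molecular clock d = 2μt, so t = d/(2μ) = 0.592604 / (2 × 0.033) = 8.98 Myr.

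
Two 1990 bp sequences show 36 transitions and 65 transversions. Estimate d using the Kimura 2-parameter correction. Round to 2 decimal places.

0.05

P = 36/1990 ≈ 0.01809 and Q = 65/1990 ≈ 0.032663.
Under the Kimura two-parameter model, d = −½ ln(1 − 2P − Q) − ¼ ln(1 − 2Q).
1 − 2P − Q = 0.931157, giving −½ ln(0.931157) = 0.035664.
1 − 2Q = 0.934674, giving −¼ ln(0.934674) = 0.016889.
d = 0.035664 + 0.016889 = 0.052553.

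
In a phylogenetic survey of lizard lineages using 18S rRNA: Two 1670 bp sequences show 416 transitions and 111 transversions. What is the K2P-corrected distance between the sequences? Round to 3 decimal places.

P = 416/1670 ≈ 0.249102 and Q = 111/1670 ≈ 0.066467.
Under the Kimura two-parameter model, d = −½ ln(1 − 2P − Q) − ¼ ln(1 − 2Q).
1 − 2P − Q = 0.435329, giving −½ ln(0.435329) = 0.415827.
1 − 2Q = 0.867066, giving −¼ ln(0.867066) = 0.035660.
d = 0.415827 + 0.035660 = 0.451487.

0.451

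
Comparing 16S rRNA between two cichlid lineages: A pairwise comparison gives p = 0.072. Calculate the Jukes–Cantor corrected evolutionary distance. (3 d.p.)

d = −(3/4) ln(1 − 4p/3) = −0.75 ln(1 − 0.096) = −0.75 ln(0.904)
  = −0.75 × (-0.100926) = 0.075695 substitutions/site.

0.076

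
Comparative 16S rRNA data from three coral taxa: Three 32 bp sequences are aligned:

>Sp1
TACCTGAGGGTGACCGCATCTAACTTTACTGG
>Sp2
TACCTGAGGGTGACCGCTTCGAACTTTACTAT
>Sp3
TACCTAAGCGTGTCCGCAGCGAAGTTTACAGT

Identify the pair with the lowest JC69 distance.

Sp1 and Sp2

Sp1–Sp2: 4/32 differ, p = 0.125, d = 0.137.
Sp1–Sp3: 8/32 differ, p = 0.250, d = 0.304.
Sp2–Sp3: 8/32 differ, p = 0.250, d = 0.304.
The smallest distance is between Sp1 and Sp2.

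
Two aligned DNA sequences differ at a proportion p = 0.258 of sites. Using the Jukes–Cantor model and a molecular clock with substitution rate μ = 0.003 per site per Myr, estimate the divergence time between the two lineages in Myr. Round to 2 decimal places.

52.70

d = −(3/4) ln(1 − 4p/3) = −0.75 ln(1 − 0.344) = −0.75 ln(0.656)
  = −0.75 × (-0.421594) = 0.316196 substitutions/site.
Under a molecular clock d = 2μt, so t = d/(2μ) = 0.316196 / (2 × 0.003) = 52.70 Myr.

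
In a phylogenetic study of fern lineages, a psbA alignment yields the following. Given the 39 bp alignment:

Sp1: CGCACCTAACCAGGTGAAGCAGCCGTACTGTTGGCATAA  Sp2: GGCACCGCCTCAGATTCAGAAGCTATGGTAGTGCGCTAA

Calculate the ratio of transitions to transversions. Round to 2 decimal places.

0.50

Transitions are A↔G and C↔T; transversions are all other mismatches.
Transitions: 6. Transversions: 12.
R = 6/12 = 0.50.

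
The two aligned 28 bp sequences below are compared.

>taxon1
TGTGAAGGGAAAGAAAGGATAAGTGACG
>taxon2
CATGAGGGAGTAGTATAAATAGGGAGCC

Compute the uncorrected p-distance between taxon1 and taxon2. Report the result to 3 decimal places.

0.536

The sequences differ at 15 of 28 positions.
p = 15/28 = 0.535714… ≈ 0.536 (to 3 d.p.).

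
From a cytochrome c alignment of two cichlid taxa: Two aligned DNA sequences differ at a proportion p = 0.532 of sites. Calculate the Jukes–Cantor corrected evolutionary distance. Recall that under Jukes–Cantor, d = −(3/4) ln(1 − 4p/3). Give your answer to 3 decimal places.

0.927

d = −(3/4) ln(1 − 4p/3) = −0.75 ln(1 − 0.709333) = −0.75 ln(0.290667)
  = −0.75 × (-1.235577) = 0.926683 substitutions/site.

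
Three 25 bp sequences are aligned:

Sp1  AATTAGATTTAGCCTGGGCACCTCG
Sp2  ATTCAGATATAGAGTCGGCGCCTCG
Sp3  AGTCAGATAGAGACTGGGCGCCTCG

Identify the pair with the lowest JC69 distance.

Sp1–Sp2: 7/25 differ, p = 0.280, d = 0.351.
Sp1–Sp3: 6/25 differ, p = 0.240, d = 0.289.
Sp2–Sp3: 4/25 differ, p = 0.160, d = 0.180.
The smallest distance is between Sp2 and Sp3.

Sp2 and Sp3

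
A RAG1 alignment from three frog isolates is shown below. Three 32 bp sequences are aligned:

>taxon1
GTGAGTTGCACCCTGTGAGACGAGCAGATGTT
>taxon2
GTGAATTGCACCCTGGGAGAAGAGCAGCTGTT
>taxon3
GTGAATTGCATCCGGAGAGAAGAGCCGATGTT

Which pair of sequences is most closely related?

taxon1 and taxon2

taxon1–taxon2: 4/32 differ, p = 0.125, d = 0.137.
taxon1–taxon3: 6/32 differ, p = 0.188, d = 0.216.
taxon2–taxon3: 5/32 differ, p = 0.156, d = 0.175.
The smallest distance is between taxon1 and taxon2.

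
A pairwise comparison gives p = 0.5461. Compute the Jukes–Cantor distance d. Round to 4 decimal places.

0.9768

d = −(3/4) ln(1 − 4p/3) = −0.75 ln(1 − 0.728133) = −0.75 ln(0.271867)
  = −0.75 × (-1.302442) = 0.976832 substitutions/site.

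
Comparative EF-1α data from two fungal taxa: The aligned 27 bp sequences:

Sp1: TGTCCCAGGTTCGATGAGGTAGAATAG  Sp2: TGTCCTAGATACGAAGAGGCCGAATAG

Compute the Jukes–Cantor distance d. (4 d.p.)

0.2635

The sequences differ at 6 of 27 sites (6, 9, 11, 15, 20, 21), so p = 6/27 ≈ 0.222222.
d = −(3/4) ln(1 − 4p/3) = −0.75 ln(1 − 0.296296) = −0.75 ln(0.703704)
  = −0.75 × (-0.351397) = 0.263548 substitutions/site.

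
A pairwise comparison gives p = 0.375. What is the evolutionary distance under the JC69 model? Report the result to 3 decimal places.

0.520

d = −(3/4) ln(1 − 4p/3) = −0.75 ln(1 − 0.5) = −0.75 ln(0.5)
  = −0.75 × (-0.693147) = 0.519860 substitutions/site.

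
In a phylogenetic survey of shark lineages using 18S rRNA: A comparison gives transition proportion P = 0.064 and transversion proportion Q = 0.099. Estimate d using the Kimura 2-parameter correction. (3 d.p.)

Under the Kimura two-parameter model, d = −½ ln(1 − 2P − Q) − ¼ ln(1 − 2Q).
1 − 2P − Q = 0.773, giving −½ ln(0.773) = 0.128738.
1 − 2Q = 0.802, giving −¼ ln(0.802) = 0.055162.
d = 0.128738 + 0.055162 = 0.183900.

0.184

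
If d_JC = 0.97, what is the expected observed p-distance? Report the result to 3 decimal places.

p = (3/4)(1 − e^(−4d/3)) = 0.75 × (1 − e^(-1.293333)) = 0.75 × (1 − 0.274355) = 0.544234.

0.544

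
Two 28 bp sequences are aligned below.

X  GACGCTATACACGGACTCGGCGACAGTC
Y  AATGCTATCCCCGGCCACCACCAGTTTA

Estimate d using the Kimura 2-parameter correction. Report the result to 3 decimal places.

Of 28 sites, 3 differences are transitions and 10 are transversions, so P = 3/28 ≈ 0.107143 and Q = 10/28 ≈ 0.357143.
Under the Kimura two-parameter model, d = −½ ln(1 − 2P − Q) − ¼ ln(1 − 2Q).
1 − 2P − Q = 0.428571, giving −½ ln(0.428571) = 0.423649.
1 − 2Q = 0.285714, giving −¼ ln(0.285714) = 0.313191.
d = 0.423649 + 0.313191 = 0.736840.

0.737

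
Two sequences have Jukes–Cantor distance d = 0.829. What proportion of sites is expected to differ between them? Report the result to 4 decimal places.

p = (3/4)(1 − e^(−4d/3)) = 0.75 × (1 − e^(-1.105333)) = 0.75 × (1 − 0.331101) = 0.501674.

0.5017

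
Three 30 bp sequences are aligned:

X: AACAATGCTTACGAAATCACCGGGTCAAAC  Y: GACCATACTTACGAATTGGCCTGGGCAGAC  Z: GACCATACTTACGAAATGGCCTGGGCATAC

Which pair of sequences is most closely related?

Y and Z

X–Y: 9/30 differ, p = 0.300, d = 0.383.
X–Z: 8/30 differ, p = 0.267, d = 0.330.
Y–Z: 2/30 differ, p = 0.067, d = 0.070.
The smallest distance is between Y and Z.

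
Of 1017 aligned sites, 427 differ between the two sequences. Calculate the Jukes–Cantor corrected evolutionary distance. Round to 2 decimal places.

p = 427/1017 ≈ 0.419862.
d = −(3/4) ln(1 − 4p/3) = −0.75 ln(1 − 0.559816) = −0.75 ln(0.440184)
  = −0.75 × (-0.820562) = 0.615422 substitutions/site.

0.62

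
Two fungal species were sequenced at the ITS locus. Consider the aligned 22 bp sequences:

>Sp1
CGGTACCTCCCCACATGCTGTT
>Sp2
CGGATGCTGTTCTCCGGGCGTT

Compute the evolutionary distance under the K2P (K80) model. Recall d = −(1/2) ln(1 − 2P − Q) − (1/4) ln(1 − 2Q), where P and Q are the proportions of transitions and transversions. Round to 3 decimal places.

Of 22 sites, 3 differences are transitions and 8 are transversions, so P = 3/22 ≈ 0.136364 and Q = 8/22 ≈ 0.363636.
Under the Kimura two-parameter model, d = −½ ln(1 − 2P − Q) − ¼ ln(1 − 2Q).
1 − 2P − Q = 0.363636, giving −½ ln(0.363636) = 0.505801.
1 − 2Q = 0.272728, giving −¼ ln(0.272728) = 0.324820.
d = 0.505801 + 0.324820 = 0.830621.

0.831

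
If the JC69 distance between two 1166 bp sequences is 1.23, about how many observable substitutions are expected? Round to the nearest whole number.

705

Invert JC69: p = (3/4)(1 − e^(−4d/3)) = 0.75 × (1 − e^(-1.64)) = 0.75 × (1 − 0.193980) = 0.604515.
Expected differing sites = pL ≈ 0.604515 × 1166 = 704.86449 ≈ 705.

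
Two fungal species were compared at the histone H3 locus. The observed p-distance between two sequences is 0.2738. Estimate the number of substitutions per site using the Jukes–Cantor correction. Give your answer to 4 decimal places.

0.3407

d = −(3/4) ln(1 − 4p/3) = −0.75 ln(1 − 0.365067) = −0.75 ln(0.634933)
  = −0.75 × (-0.454236) = 0.340677 substitutions/site.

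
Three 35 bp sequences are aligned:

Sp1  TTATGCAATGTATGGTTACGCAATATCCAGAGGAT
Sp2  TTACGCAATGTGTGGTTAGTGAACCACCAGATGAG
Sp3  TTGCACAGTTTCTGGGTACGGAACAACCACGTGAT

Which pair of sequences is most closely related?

Sp1 and Sp2

Sp1–Sp2: 10/35 differ, p = 0.286, d = 0.360.
Sp1–Sp3: 13/35 differ, p = 0.371, d = 0.513.
Sp2–Sp3: 12/35 differ, p = 0.343, d = 0.458.
The smallest distance is between Sp1 and Sp2.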